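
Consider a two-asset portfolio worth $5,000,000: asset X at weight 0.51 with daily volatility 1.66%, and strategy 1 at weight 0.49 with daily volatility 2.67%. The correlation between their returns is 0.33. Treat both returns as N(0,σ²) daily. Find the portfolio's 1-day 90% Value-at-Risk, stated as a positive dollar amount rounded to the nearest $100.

$113,900

σ_p² = 0.51²·1.66² + 0.49²·2.67² + 2·0.33·0.51·0.49·1.66·2.67 = 3.1594 (%²).
σ_p = √3.1594 = 1.777%.
At 90%, z = 1.282.
VaR = 1.282 × 1.777% = 2.278%; on $5,000,000 that is $113,900.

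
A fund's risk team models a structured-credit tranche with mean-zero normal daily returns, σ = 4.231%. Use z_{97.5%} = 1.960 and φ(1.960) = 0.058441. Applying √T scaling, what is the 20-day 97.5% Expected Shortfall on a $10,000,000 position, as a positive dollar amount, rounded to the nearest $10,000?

σ_{20d} = 4.231% × √20 = 18.922%.
ES multiplier = φ(z)/(1−α) = 0.058441/0.025 = 2.338.
ES = 18.922% × 2.338 = 44.240%; on $10,000,000: $4,424,000.

$4,420,000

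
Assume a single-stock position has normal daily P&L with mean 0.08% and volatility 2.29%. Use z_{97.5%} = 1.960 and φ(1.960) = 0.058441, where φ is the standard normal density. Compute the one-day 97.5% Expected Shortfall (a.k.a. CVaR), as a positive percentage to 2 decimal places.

Tail multiplier: φ(z)/(1−α) = 0.058441 / 0.025 = 2.338.
ES = −(0.08%) + 2.29% × 2.338 = 5.274%.

5.27%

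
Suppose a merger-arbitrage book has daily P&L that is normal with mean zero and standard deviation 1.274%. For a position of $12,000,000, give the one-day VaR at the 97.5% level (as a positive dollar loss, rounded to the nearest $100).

At 97.5% one-sided, z = 1.960.
VaR = z·σ = 1.960 × 1.274% = 2.497%.
On $12,000,000: 0.02497 × $12,000,000 = $299,640.

$299,600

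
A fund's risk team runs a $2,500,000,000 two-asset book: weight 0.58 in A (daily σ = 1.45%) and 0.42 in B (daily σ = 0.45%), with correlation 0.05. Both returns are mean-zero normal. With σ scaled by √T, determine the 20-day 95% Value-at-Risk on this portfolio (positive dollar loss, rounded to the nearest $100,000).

σ_p = √(0.58²·1.45² + 0.42²·0.45² + 2·0.05·0.58·0.42·1.45·0.45) = 0.871%.
σ_{20d} = 0.871% × √20 = 3.895%.
z(95%) = 1.645.
VaR = 1.645 × 3.895% = 6.407%; on $2,500,000,000 that is $160,175,000.

$160,200,000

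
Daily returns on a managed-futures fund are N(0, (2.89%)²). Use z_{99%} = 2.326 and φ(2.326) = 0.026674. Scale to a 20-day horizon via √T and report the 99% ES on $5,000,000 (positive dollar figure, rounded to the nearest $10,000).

$1,720,000

σ_{20d} = 2.89% × √20 = 12.924%.
ES multiplier = φ(z)/(1−α) = 0.026674/0.01 = 2.667.
ES = 12.924% × 2.667 = 34.468%; on $5,000,000: $1,723,400.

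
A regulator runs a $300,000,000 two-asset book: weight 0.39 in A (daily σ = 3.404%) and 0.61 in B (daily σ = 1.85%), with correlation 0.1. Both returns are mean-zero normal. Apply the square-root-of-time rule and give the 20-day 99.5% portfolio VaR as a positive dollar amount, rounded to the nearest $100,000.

σ_p = √(0.39²·3.404² + 0.61²·1.85² + 2·0.1·0.39·0.61·3.404·1.85) = 1.826%.
σ_{20d} = 1.826% × √20 = 8.166%.
z(99.5%) = 2.576.
VaR = 2.576 × 8.166% = 21.036%; on $300,000,000 that is $63,108,000.

$63,100,000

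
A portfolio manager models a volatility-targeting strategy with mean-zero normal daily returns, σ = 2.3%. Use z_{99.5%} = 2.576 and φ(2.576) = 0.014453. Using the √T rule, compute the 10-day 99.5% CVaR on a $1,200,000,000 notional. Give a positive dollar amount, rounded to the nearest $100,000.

σ_{10d} = 2.3% × √10 = 7.273%.
ES multiplier = φ(z)/(1−α) = 0.014453/0.005 = 2.891.
ES = 7.273% × 2.891 = 21.026%; on $1,200,000,000: $252,312,000.

$252,300,000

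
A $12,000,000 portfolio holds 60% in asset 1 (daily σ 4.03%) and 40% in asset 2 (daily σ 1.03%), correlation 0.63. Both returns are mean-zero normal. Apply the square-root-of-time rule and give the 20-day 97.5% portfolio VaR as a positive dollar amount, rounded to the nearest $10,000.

$2,840,000

σ_p = √(0.6²·4.03² + 0.4²·1.03² + 2·0.63·0.6·0.4·4.03·1.03) = 2.697%.
σ_{20d} = 2.697% × √20 = 12.061%.
z(97.5%) = 1.960.
VaR = 1.960 × 12.061% = 23.640%; on $12,000,000 that is $2,836,800.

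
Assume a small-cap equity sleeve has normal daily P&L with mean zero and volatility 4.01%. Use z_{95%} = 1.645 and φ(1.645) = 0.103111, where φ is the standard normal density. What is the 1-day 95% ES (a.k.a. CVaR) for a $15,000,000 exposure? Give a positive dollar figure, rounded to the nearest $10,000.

Tail multiplier: φ(z)/(1−α) = 0.103111 / 0.05 = 2.062.
ES = 4.01% × 2.062 = 8.269%.
On $15,000,000: 0.08269 × $15,000,000 = $1,240,350.

$1,240,000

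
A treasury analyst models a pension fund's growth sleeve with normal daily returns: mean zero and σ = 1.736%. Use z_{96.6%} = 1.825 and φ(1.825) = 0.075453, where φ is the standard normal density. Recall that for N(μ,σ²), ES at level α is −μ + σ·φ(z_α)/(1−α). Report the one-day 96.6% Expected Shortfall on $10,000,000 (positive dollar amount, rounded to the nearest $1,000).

Tail multiplier: φ(z)/(1−α) = 0.075453 / 0.034 = 2.219.
ES = 1.736% × 2.219 = 3.852%.
On $10,000,000: 0.03852 × $10,000,000 = $385,200.

$385,000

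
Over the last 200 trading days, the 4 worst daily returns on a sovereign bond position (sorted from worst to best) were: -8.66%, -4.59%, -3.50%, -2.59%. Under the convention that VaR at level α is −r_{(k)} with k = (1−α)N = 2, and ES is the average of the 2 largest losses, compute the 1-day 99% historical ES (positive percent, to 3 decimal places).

6.625%

The 2 worst returns sum to -13.25%.
ES = −(-13.25%) / 2 = 6.625%.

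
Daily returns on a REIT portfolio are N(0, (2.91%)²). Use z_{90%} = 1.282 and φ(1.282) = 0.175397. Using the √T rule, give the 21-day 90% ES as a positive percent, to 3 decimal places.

23.390%

σ_{21d} = 2.91% × √21 = 13.335%.
ES multiplier = φ(z)/(1−α) = 0.175397/0.1 = 1.754.
ES = 13.335% × 1.754 = 23.390%.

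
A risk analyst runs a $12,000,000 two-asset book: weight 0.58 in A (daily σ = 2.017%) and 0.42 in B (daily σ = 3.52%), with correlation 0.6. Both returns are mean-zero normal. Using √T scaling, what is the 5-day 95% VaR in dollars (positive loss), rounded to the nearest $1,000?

σ_p = √(0.58²·2.017² + 0.42²·3.52² + 2·0.6·0.58·0.42·2.017·3.52) = 2.373%.
σ_{5d} = 2.373% × √5 = 5.306%.
z(95%) = 1.645.
VaR = 1.645 × 5.306% = 8.728%; on $12,000,000 that is $1,047,360.

$1,047,000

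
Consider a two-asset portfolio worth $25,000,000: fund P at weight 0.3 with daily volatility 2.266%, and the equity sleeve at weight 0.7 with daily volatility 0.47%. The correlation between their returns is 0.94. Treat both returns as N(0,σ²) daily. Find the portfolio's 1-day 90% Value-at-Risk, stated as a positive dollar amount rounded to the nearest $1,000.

$319,000

σ_p² = 0.3²·2.266² + 0.7²·0.47² + 2·0.94·0.3·0.7·2.266·0.47 = 0.9908 (%²).
σ_p = √0.9908 = 0.995%.
At 90%, z = 1.282.
VaR = 1.282 × 0.995% = 1.276%; on $25,000,000 that is $319,000.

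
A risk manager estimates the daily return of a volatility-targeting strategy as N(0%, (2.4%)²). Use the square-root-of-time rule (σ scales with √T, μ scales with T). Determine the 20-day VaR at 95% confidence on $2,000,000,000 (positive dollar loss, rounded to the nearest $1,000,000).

$353,000,000

At 95%, z = 1.645.
σ_{20d} = 2.4% × √20 = 10.733%.
VaR = 1.645 × 10.733% = 17.656%.
On $2,000,000,000: 0.17656 × $2,000,000,000 = $353,120,000.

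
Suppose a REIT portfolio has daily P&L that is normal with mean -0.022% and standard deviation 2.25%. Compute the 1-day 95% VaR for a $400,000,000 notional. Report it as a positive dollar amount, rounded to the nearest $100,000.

At 95% one-sided, z = 1.645.
VaR = −μ + z·σ = −(-0.022%) + 1.645 × 2.25% = 3.723%.
On $400,000,000: 0.03723 × $400,000,000 = $14,892,000.

$14,900,000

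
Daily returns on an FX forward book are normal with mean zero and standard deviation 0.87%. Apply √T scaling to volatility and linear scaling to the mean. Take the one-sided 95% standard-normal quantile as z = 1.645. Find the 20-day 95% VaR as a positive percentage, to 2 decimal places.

6.40%

σ_{20d} = 0.87% × √20 = 3.891%.
VaR = 1.645 × 3.891% = 6.401%.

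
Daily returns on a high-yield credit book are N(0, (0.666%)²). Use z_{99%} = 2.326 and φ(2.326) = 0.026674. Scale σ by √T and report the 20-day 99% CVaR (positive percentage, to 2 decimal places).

7.94%

σ_{20d} = 0.666% × √20 = 2.978%.
ES multiplier = φ(z)/(1−α) = 0.026674/0.01 = 2.667.
ES = 2.978% × 2.667 = 7.942%.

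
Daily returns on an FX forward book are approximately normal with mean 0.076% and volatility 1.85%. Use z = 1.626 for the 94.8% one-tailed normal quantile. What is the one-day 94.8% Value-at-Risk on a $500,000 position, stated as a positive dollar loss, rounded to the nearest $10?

VaR = −μ + z·σ = −(0.076%) + 1.626 × 1.85% = 2.932%.
On $500,000: 0.02932 × $500,000 = $14,660.

$14,660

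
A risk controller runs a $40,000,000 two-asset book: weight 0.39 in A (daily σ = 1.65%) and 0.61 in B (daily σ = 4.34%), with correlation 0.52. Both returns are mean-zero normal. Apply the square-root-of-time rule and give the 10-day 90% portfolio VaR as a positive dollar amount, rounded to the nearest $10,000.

σ_p = √(0.39²·1.65² + 0.61²·4.34² + 2·0.52·0.39·0.61·1.65·4.34) = 3.032%.
σ_{10d} = 3.032% × √10 = 9.588%.
z(90%) = 1.282.
VaR = 1.282 × 9.588% = 12.292%; on $40,000,000 that is $4,916,800.

$4,920,000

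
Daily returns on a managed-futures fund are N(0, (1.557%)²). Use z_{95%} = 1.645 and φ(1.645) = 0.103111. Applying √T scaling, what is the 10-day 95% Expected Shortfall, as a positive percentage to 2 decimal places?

10.15%

σ_{10d} = 1.557% × √10 = 4.924%.
ES multiplier = φ(z)/(1−α) = 0.103111/0.05 = 2.062.
ES = 4.924% × 2.062 = 10.153%.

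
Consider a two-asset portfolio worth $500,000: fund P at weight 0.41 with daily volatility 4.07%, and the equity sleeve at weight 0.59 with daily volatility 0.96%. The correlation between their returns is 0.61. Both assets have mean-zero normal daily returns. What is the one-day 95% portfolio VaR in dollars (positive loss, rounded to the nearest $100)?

$17,000

σ_p² = 0.41²·4.07² + 0.59²·0.96² + 2·0.61·0.41·0.59·4.07·0.96 = 4.2585 (%²).
σ_p = √4.2585 = 2.064%.
At 95%, z = 1.645.
VaR = 1.645 × 2.064% = 3.395%; on $500,000 that is $16,975.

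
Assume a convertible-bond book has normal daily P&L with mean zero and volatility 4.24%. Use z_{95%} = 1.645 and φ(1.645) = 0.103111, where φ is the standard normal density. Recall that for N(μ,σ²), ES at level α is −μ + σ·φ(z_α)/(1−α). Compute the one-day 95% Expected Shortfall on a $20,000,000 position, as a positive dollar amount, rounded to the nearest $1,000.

Tail multiplier: φ(z)/(1−α) = 0.103111 / 0.05 = 2.062.
ES = 4.24% × 2.062 = 8.743%.
On $20,000,000: 0.08743 × $20,000,000 = $1,748,600.

$1,749,000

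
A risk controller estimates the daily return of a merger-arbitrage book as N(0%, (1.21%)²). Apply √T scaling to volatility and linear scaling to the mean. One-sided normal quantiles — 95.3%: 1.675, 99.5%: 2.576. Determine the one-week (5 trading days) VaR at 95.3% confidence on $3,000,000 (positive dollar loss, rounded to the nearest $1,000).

$136,000

σ_{5d} = 1.21% × √5 = 2.706%.
VaR = 1.675 × 2.706% = 4.533%.
On $3,000,000: 0.04533 × $3,000,000 = $135,990.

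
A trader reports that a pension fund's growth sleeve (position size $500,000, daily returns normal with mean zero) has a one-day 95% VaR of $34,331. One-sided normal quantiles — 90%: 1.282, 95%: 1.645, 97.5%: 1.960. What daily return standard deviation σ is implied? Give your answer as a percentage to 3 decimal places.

4.174%

VaR as a fraction: $34,331 / $500,000 = 6.866%.
σ = VaR / z = 6.866% / 1.645 = 4.174%.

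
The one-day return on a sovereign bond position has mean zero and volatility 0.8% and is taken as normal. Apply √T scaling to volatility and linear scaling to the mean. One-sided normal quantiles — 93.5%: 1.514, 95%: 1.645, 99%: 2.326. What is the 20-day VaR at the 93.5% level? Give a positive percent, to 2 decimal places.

5.42%

σ_{20d} = 0.8% × √20 = 3.578%.
VaR = 1.514 × 3.578% = 5.417%.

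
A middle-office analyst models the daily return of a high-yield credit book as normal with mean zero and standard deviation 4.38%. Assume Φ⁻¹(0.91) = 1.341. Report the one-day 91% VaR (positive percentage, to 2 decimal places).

VaR = z·σ = 1.341 × 4.38% = 5.874%.

5.87%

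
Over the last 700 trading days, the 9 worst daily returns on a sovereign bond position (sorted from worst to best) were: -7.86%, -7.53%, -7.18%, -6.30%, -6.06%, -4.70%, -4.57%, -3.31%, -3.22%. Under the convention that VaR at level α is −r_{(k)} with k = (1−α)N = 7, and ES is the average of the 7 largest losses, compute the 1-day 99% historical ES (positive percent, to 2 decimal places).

The 7 worst returns sum to -44.20%.
ES = −(-44.20%) / 7 = 6.3142…% ≈ 6.31%.

6.31%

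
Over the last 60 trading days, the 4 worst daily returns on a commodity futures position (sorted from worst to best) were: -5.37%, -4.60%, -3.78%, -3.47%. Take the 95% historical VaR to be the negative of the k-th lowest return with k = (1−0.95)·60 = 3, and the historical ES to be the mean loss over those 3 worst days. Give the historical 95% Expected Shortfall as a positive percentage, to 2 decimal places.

The 3 worst returns sum to -13.75%.
ES = −(-13.75%) / 3 = 4.5833…% ≈ 4.58%.

4.58%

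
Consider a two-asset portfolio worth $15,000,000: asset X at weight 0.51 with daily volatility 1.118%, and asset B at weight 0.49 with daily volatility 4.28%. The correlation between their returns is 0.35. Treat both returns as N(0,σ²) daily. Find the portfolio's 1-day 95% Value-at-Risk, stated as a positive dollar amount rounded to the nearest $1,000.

σ_p² = 0.51²·1.118² + 0.49²·4.28² + 2·0.35·0.51·0.49·1.118·4.28 = 5.5604 (%²).
σ_p = √5.5604 = 2.358%.
At 95%, z = 1.645.
VaR = 1.645 × 2.358% = 3.879%; on $15,000,000 that is $581,850.

$582,000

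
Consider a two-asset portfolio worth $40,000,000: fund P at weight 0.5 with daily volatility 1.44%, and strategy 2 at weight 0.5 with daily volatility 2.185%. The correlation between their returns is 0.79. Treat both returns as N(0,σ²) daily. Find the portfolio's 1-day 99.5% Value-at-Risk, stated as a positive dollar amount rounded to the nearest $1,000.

σ_p² = 0.5²·1.44² + 0.5²·2.185² + 2·0.79·0.5·0.5·1.44·2.185 = 2.9548 (%²).
σ_p = √2.9548 = 1.719%.
At 99.5%, z = 2.576.
VaR = 2.576 × 1.719% = 4.428%; on $40,000,000 that is $1,771,200.

$1,771,000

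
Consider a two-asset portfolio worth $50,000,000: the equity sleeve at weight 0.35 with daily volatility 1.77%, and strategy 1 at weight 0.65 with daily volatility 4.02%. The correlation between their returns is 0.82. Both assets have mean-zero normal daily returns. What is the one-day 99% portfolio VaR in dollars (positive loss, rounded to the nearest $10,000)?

$3,650,000

σ_p² = 0.35²·1.77² + 0.65²·4.02² + 2·0.82·0.35·0.65·1.77·4.02 = 9.8663 (%²).
σ_p = √9.8663 = 3.141%.
At 99%, z = 2.326.
VaR = 2.326 × 3.141% = 7.306%; on $50,000,000 that is $3,653,000.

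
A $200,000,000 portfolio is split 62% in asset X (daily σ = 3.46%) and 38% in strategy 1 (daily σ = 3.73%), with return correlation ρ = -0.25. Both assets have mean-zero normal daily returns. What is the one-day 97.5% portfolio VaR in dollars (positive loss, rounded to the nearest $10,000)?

σ_p² = 0.62²·3.46² + 0.38²·3.73² + 2·-0.25·0.62·0.38·3.46·3.73 = 5.0906 (%²).
σ_p = √5.0906 = 2.256%.
At 97.5%, z = 1.960.
VaR = 1.960 × 2.256% = 4.422%; on $200,000,000 that is $8,844,000.

$8,840,000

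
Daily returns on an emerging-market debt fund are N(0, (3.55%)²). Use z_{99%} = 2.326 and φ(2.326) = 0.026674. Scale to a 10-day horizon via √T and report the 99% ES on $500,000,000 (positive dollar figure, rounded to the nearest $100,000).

$149,700,000

σ_{10d} = 3.55% × √10 = 11.226%.
ES multiplier = φ(z)/(1−α) = 0.026674/0.01 = 2.667.
ES = 11.226% × 2.667 = 29.940%; on $500,000,000: $149,700,000.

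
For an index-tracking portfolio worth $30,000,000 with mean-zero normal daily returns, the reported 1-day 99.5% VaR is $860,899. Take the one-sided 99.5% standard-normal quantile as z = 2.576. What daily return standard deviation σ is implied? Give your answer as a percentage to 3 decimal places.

1.114%

VaR as a fraction: $860,899 / $30,000,000 = 2.870%.
σ = VaR / z = 2.870% / 2.576 = 1.114%.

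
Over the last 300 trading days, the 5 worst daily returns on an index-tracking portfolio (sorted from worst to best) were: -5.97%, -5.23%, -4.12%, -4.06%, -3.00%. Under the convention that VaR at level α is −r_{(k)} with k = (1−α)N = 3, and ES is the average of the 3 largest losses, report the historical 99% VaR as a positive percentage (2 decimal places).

4.12%

k = 3; the 3rd lowest return is -4.12%, so VaR = 4.12%.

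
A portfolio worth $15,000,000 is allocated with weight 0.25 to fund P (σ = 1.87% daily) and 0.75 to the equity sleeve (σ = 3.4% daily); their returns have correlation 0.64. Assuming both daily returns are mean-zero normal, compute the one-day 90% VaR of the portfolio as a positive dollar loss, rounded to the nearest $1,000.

$552,000

σ_p² = 0.25²·1.87² + 0.75²·3.4² + 2·0.64·0.25·0.75·1.87·3.4 = 8.2470 (%²).
σ_p = √8.2470 = 2.872%.
At 90%, z = 1.282.
VaR = 1.282 × 2.872% = 3.682%; on $15,000,000 that is $552,300.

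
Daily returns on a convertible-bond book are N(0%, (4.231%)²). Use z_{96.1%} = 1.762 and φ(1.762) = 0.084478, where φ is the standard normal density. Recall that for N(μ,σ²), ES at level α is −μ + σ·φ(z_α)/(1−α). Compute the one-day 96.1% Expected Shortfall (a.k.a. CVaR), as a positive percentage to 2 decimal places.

9.16%

Tail multiplier: φ(z)/(1−α) = 0.084478 / 0.039 = 2.166.
ES = 4.231% × 2.166 = 9.164%.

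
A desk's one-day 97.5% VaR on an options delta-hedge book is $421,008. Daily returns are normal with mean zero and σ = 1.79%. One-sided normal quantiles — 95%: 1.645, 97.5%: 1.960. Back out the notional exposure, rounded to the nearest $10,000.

VaR as a fraction of value: z·σ = 1.960 × 1.79% = 3.5084%.
Position = $421,008 / 0.035084 = $12,000,000.

$12,000,000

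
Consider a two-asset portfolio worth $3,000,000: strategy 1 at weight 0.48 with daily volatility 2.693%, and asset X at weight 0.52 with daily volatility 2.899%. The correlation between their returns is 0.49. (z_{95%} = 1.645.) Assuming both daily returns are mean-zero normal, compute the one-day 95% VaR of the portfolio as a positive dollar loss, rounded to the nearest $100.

$119,400

σ_p² = 0.48²·2.693² + 0.52²·2.899² + 2·0.49·0.48·0.52·2.693·2.899 = 5.8531 (%²).
σ_p = √5.8531 = 2.419%.
VaR = 1.645 × 2.419% = 3.979%; on $3,000,000 that is $119,370.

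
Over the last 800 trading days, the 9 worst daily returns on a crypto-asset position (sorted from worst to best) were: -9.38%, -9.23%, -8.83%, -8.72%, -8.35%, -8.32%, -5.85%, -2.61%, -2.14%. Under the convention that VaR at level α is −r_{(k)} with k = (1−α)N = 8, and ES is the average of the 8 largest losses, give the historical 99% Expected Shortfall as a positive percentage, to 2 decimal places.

The 8 worst returns sum to -61.29%.
ES = −(-61.29%) / 8 = 7.66125% ≈ 7.66%.

7.66%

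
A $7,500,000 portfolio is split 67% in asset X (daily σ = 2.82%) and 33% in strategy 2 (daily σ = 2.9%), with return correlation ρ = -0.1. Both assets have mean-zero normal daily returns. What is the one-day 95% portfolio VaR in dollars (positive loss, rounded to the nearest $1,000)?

$251,000

σ_p² = 0.67²·2.82² + 0.33²·2.9² + 2·-0.1·0.67·0.33·2.82·2.9 = 4.1241 (%²).
σ_p = √4.1241 = 2.031%.
At 95%, z = 1.645.
VaR = 1.645 × 2.031% = 3.341%; on $7,500,000 that is $250,575.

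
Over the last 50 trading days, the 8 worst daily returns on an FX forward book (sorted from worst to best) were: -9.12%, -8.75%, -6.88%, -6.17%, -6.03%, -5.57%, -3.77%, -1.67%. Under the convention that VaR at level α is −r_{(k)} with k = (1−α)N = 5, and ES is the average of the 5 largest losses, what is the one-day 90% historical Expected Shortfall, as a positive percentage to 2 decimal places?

7.39%

The 5 worst returns sum to -36.95%.
ES = −(-36.95%) / 5 = 7.39%.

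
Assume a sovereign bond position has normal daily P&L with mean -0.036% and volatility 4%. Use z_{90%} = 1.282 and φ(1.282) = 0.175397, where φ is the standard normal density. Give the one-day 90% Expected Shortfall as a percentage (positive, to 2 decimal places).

Tail multiplier: φ(z)/(1−α) = 0.175397 / 0.1 = 1.754.
ES = −(-0.036%) + 4% × 1.754 = 7.052%.

7.05%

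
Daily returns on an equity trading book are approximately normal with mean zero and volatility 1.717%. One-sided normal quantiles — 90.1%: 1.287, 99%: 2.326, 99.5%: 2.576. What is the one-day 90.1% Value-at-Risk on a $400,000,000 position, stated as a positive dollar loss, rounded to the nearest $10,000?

$8,840,000

VaR = z·σ = 1.287 × 1.717% = 2.210%.
On $400,000,000: 0.02210 × $400,000,000 = $8,840,000.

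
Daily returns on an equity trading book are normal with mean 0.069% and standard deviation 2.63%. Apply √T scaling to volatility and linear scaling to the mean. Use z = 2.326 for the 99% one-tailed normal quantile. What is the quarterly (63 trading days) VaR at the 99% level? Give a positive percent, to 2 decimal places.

44.21%

σ_{63d} = 2.63% × √63 = 20.875%; μ_{63d} = 63 × 0.069% = 4.347%.
VaR = −(4.347%) + 2.326 × 20.875% = 44.208%.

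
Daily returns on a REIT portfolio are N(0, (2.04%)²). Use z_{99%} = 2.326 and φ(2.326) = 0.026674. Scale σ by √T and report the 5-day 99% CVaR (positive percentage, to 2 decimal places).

σ_{5d} = 2.04% × √5 = 4.562%.
ES multiplier = φ(z)/(1−α) = 0.026674/0.01 = 2.667.
ES = 4.562% × 2.667 = 12.167%.

12.17%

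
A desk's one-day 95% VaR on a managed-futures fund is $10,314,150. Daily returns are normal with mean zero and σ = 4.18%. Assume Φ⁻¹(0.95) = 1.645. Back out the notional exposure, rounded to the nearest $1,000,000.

$150,000,000

VaR as a fraction of value: z·σ = 1.645 × 4.18% = 6.8761%.
Position = $10,314,150 / 0.068761 = $150,000,000.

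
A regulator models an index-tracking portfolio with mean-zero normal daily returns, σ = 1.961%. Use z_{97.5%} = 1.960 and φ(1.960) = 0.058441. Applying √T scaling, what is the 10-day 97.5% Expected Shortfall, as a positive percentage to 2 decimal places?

σ_{10d} = 1.961% × √10 = 6.201%.
ES multiplier = φ(z)/(1−α) = 0.058441/0.025 = 2.338.
ES = 6.201% × 2.338 = 14.498%.

14.50%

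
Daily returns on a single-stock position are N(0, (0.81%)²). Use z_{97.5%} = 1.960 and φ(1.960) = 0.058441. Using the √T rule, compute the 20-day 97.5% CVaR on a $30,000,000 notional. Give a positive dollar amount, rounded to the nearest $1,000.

σ_{20d} = 0.81% × √20 = 3.622%.
ES multiplier = φ(z)/(1−α) = 0.058441/0.025 = 2.338.
ES = 3.622% × 2.338 = 8.468%; on $30,000,000: $2,540,400.

$2,540,000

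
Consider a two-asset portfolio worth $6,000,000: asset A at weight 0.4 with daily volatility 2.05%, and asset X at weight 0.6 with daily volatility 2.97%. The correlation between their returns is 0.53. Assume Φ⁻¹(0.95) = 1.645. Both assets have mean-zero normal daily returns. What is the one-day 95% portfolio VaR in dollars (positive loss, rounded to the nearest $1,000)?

σ_p² = 0.4²·2.05² + 0.6²·2.97² + 2·0.53·0.4·0.6·2.05·2.97 = 5.3968 (%²).
σ_p = √5.3968 = 2.323%.
VaR = 1.645 × 2.323% = 3.821%; on $6,000,000 that is $229,260.

$229,000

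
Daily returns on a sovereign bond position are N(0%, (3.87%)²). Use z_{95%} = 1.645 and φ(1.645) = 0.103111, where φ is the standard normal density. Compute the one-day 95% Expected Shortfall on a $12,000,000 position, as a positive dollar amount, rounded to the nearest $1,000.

Tail multiplier: φ(z)/(1−α) = 0.103111 / 0.05 = 2.062.
ES = 3.87% × 2.062 = 7.980%.
On $12,000,000: 0.07980 × $12,000,000 = $957,600.

$958,000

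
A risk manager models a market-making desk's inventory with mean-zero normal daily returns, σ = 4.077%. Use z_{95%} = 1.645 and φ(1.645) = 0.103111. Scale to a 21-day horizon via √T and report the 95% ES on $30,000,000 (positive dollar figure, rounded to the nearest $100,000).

σ_{21d} = 4.077% × √21 = 18.683%.
ES multiplier = φ(z)/(1−α) = 0.103111/0.05 = 2.062.
ES = 18.683% × 2.062 = 38.524%; on $30,000,000: $11,557,200.

$11,600,000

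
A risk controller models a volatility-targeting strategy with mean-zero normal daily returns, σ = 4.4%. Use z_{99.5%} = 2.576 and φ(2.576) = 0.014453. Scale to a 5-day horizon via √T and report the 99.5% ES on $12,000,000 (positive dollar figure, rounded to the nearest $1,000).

σ_{5d} = 4.4% × √5 = 9.839%.
ES multiplier = φ(z)/(1−α) = 0.014453/0.005 = 2.891.
ES = 9.839% × 2.891 = 28.445%; on $12,000,000: $3,413,400.

$3,413,000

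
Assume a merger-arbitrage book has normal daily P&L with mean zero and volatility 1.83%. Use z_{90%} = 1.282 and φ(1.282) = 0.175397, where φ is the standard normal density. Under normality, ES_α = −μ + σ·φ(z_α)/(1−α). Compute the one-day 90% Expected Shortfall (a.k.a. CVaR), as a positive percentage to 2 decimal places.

3.21%

Tail multiplier: φ(z)/(1−α) = 0.175397 / 0.1 = 1.754.
ES = 1.83% × 1.754 = 3.210%.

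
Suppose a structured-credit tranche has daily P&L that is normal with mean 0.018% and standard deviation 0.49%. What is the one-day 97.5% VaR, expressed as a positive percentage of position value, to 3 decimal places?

0.942%

At 97.5% one-sided, z = 1.960.
VaR = −μ + z·σ = −(0.018%) + 1.960 × 0.49% = 0.942%.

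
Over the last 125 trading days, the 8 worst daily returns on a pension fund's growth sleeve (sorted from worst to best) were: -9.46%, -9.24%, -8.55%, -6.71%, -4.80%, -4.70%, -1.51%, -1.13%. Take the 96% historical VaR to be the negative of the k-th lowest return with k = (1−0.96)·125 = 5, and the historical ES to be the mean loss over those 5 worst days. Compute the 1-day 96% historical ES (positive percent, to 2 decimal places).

7.75%

The 5 worst returns sum to -38.76%.
ES = −(-38.76%) / 5 = 7.752% ≈ 7.75%.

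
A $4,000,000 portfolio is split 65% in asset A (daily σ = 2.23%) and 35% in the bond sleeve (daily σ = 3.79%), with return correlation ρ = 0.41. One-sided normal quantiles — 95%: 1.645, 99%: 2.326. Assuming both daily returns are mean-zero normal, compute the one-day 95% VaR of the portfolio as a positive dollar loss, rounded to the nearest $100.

σ_p² = 0.65²·2.23² + 0.35²·3.79² + 2·0.41·0.65·0.35·2.23·3.79 = 5.4373 (%²).
σ_p = √5.4373 = 2.332%.
VaR = 1.645 × 2.332% = 3.836%; on $4,000,000 that is $153,440.

$153,400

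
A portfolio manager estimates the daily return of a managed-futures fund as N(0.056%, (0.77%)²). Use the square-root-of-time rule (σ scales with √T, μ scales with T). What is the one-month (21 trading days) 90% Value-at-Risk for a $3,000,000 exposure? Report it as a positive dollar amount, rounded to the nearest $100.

$100,400

At 90%, z = 1.282.
σ_{21d} = 0.77% × √21 = 3.529%; μ_{21d} = 21 × 0.056% = 1.176%.
VaR = −(1.176%) + 1.282 × 3.529% = 3.348%.
On $3,000,000: 0.03348 × $3,000,000 = $100,440.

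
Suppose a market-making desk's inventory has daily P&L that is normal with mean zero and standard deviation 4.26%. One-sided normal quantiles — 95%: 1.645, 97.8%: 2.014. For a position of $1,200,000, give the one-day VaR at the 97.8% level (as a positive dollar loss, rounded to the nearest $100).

$103,000

VaR = z·σ = 2.014 × 4.26% = 8.580%.
On $1,200,000: 0.08580 × $1,200,000 = $102,960.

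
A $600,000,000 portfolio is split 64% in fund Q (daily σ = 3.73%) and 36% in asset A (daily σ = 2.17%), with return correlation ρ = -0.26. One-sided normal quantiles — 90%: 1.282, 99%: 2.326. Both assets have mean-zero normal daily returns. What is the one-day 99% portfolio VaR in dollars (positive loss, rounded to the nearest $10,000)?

$32,250,000

σ_p² = 0.64²·3.73² + 0.36²·2.17² + 2·-0.26·0.64·0.36·3.73·2.17 = 5.3393 (%²).
σ_p = √5.3393 = 2.311%.
VaR = 2.326 × 2.311% = 5.375%; on $600,000,000 that is $32,250,000.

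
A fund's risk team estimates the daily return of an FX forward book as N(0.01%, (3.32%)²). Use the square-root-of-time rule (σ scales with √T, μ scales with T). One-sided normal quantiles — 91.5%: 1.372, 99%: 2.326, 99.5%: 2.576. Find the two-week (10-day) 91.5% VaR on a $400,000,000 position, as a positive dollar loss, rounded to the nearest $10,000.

$57,220,000

σ_{10d} = 3.32% × √10 = 10.499%; μ_{10d} = 10 × 0.01% = 0.100%.
VaR = −(0.100%) + 1.372 × 10.499% = 14.305%.
On $400,000,000: 0.14305 × $400,000,000 = $57,220,000.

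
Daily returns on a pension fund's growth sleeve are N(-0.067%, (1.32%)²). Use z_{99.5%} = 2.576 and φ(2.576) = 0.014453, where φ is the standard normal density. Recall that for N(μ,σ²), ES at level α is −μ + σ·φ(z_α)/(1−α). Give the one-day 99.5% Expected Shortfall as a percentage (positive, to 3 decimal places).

Tail multiplier: φ(z)/(1−α) = 0.014453 / 0.005 = 2.891.
ES = −(-0.067%) + 1.32% × 2.891 = 3.883%.

3.883%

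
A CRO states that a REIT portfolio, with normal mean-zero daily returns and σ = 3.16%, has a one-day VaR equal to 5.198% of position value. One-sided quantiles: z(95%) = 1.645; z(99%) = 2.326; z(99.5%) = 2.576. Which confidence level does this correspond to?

95%

Implied z = VaR/σ = 5.198 / 3.16 = 1.645.
This matches z(95%) = 1.645.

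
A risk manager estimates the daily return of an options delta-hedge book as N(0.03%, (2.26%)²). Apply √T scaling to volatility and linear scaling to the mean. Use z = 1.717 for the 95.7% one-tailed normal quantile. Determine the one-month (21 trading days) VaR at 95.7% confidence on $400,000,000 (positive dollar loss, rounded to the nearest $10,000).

$68,610,000

σ_{21d} = 2.26% × √21 = 10.357%; μ_{21d} = 21 × 0.03% = 0.630%.
VaR = −(0.630%) + 1.717 × 10.357% = 17.153%.
On $400,000,000: 0.17153 × $400,000,000 = $68,612,000.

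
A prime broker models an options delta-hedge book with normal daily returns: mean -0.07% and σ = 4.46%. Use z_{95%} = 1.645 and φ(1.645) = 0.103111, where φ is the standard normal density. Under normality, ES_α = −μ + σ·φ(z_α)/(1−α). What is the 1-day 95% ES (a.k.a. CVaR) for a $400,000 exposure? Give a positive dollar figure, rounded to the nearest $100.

$37,100

Tail multiplier: φ(z)/(1−α) = 0.103111 / 0.05 = 2.062.
ES = −(-0.07%) + 4.46% × 2.062 = 9.267%.
On $400,000: 0.09267 × $400,000 = $37,068.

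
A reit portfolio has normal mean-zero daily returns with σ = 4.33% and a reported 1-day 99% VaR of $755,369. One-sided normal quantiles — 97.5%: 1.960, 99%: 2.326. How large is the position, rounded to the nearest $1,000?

VaR as a fraction of value: z·σ = 2.326 × 4.33% = 10.0716%.
Position = $755,369 / 0.100716 = $7,500,005.

$7,500,000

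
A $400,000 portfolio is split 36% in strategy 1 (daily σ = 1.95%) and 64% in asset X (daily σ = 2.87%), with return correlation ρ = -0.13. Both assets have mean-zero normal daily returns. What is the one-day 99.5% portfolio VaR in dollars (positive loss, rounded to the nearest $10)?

$19,360

σ_p² = 0.36²·1.95² + 0.64²·2.87² + 2·-0.13·0.36·0.64·1.95·2.87 = 3.5314 (%²).
σ_p = √3.5314 = 1.879%.
At 99.5%, z = 2.576.
VaR = 2.576 × 1.879% = 4.840%; on $400,000 that is $19,360.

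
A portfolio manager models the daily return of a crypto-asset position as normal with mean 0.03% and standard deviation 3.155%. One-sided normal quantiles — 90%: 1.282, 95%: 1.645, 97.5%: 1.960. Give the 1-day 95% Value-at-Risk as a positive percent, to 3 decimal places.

VaR = −μ + z·σ = −(0.03%) + 1.645 × 3.155% = 5.160%.

5.160%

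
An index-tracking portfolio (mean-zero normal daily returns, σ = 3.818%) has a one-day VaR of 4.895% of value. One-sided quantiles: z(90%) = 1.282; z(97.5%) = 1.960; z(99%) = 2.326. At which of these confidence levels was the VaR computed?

Implied z = VaR/σ = 4.895 / 3.818 = 1.282.
This matches z(90%) = 1.282.

90%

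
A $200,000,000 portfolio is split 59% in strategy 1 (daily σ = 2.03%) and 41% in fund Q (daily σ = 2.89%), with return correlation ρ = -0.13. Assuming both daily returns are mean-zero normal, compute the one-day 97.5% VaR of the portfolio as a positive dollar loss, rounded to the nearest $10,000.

$6,160,000

σ_p² = 0.59²·2.03² + 0.41²·2.89² + 2·-0.13·0.59·0.41·2.03·2.89 = 2.4695 (%²).
σ_p = √2.4695 = 1.571%.
At 97.5%, z = 1.960.
VaR = 1.960 × 1.571% = 3.079%; on $200,000,000 that is $6,158,000.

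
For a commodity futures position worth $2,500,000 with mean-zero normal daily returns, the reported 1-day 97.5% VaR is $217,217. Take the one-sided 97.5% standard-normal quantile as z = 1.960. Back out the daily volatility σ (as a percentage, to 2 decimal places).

VaR as a fraction: $217,217 / $2,500,000 = 8.689%.
σ = VaR / z = 8.689% / 1.960 = 4.433%.

4.43%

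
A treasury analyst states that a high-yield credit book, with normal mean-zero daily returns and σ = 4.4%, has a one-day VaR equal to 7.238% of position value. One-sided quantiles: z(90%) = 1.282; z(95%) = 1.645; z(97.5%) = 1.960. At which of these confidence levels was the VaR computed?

95%

Implied z = VaR/σ = 7.238 / 4.4 = 1.645.
This matches z(95%) = 1.645.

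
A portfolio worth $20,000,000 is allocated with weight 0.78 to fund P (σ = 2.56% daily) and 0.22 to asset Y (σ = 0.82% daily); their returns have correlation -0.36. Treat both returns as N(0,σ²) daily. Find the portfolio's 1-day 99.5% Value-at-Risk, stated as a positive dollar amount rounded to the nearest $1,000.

$999,000

σ_p² = 0.78²·2.56² + 0.22²·0.82² + 2·-0.36·0.78·0.22·2.56·0.82 = 3.7604 (%²).
σ_p = √3.7604 = 1.939%.
At 99.5%, z = 2.576.
VaR = 2.576 × 1.939% = 4.995%; on $20,000,000 that is $999,000.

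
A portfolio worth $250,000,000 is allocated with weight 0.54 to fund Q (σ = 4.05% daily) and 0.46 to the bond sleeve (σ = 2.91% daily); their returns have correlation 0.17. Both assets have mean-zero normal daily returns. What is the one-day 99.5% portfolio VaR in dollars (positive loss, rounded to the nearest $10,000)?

$17,720,000

σ_p² = 0.54²·4.05² + 0.46²·2.91² + 2·0.17·0.54·0.46·4.05·2.91 = 7.5702 (%²).
σ_p = √7.5702 = 2.751%.
At 99.5%, z = 2.576.
VaR = 2.576 × 2.751% = 7.087%; on $250,000,000 that is $17,717,500.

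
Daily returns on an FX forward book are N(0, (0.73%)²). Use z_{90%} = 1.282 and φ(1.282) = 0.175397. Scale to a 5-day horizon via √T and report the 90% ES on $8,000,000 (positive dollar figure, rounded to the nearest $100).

$229,000

σ_{5d} = 0.73% × √5 = 1.632%.
ES multiplier = φ(z)/(1−α) = 0.175397/0.1 = 1.754.
ES = 1.632% × 1.754 = 2.863%; on $8,000,000: $229,040.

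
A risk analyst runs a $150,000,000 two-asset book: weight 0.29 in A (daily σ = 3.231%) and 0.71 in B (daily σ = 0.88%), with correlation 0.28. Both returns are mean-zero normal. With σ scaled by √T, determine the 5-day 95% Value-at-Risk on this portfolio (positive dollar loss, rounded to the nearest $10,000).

$6,970,000

σ_p = √(0.29²·3.231² + 0.71²·0.88² + 2·0.28·0.29·0.71·3.231·0.88) = 1.263%.
σ_{5d} = 1.263% × √5 = 2.824%.
z(95%) = 1.645.
VaR = 1.645 × 2.824% = 4.645%; on $150,000,000 that is $6,967,500.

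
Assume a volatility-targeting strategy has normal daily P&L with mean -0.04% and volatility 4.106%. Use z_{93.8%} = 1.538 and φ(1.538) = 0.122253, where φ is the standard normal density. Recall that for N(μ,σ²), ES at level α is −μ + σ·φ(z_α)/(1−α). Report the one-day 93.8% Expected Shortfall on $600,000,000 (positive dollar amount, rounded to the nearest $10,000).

Tail multiplier: φ(z)/(1−α) = 0.122253 / 0.062 = 1.972.
ES = −(-0.04%) + 4.106% × 1.972 = 8.137%.
On $600,000,000: 0.08137 × $600,000,000 = $48,822,000.

$48,820,000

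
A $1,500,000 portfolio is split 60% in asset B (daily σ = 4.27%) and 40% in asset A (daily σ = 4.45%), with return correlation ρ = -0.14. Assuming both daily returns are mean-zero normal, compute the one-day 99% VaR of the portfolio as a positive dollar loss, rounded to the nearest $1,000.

σ_p² = 0.6²·4.27² + 0.4²·4.45² + 2·-0.14·0.6·0.4·4.27·4.45 = 8.4553 (%²).
σ_p = √8.4553 = 2.908%.
At 99%, z = 2.326.
VaR = 2.326 × 2.908% = 6.764%; on $1,500,000 that is $101,460.

$101,000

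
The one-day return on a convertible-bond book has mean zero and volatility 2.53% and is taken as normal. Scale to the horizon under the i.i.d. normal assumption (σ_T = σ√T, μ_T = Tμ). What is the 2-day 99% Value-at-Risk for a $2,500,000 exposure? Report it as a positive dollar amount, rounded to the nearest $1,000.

$208,000

At 99%, z = 2.326.
σ_{2d} = 2.53% × √2 = 3.578%.
VaR = 2.326 × 3.578% = 8.322%.
On $2,500,000: 0.08322 × $2,500,000 = $208,050.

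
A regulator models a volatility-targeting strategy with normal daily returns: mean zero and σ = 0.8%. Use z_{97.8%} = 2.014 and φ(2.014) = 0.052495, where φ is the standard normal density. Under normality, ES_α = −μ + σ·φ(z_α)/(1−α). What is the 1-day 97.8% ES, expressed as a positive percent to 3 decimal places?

1.909%

Tail multiplier: φ(z)/(1−α) = 0.052495 / 0.022 = 2.386.
ES = 0.8% × 2.386 = 1.909%.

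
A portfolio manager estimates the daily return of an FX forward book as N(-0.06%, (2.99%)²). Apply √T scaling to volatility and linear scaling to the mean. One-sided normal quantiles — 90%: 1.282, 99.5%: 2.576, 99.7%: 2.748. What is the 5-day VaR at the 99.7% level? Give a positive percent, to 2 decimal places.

18.67%

σ_{5d} = 2.99% × √5 = 6.686%; μ_{5d} = 5 × -0.06% = -0.300%.
VaR = −(-0.300%) + 2.748 × 6.686% = 18.673%.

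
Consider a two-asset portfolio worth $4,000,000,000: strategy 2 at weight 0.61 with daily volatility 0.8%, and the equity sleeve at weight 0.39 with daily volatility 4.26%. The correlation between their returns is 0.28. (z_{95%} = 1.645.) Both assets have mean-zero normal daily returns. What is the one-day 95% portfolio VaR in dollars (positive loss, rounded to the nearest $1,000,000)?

σ_p² = 0.61²·0.8² + 0.39²·4.26² + 2·0.28·0.61·0.39·0.8·4.26 = 3.4524 (%²).
σ_p = √3.4524 = 1.858%.
VaR = 1.645 × 1.858% = 3.056%; on $4,000,000,000 that is $122,240,000.

$122,000,000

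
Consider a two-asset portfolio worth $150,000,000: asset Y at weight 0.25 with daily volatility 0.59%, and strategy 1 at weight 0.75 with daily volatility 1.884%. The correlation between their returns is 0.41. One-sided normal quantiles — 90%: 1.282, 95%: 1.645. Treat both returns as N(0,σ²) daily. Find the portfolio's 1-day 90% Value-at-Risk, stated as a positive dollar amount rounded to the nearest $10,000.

σ_p² = 0.25²·0.59² + 0.75²·1.884² + 2·0.41·0.25·0.75·0.59·1.884 = 2.1892 (%²).
σ_p = √2.1892 = 1.480%.
VaR = 1.282 × 1.480% = 1.897%; on $150,000,000 that is $2,845,500.

$2,850,000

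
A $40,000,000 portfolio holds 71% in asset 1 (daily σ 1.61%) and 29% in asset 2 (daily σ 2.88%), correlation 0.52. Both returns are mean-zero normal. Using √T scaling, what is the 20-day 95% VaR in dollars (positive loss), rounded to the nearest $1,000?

σ_p = √(0.71²·1.61² + 0.29²·2.88² + 2·0.52·0.71·0.29·1.61·2.88) = 1.731%.
σ_{20d} = 1.731% × √20 = 7.741%.
z(95%) = 1.645.
VaR = 1.645 × 7.741% = 12.734%; on $40,000,000 that is $5,093,600.

$5,094,000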